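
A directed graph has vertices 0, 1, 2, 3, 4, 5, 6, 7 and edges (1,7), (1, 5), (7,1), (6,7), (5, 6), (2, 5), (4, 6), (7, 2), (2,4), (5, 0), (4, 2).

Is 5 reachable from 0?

0 has no outgoing edges, so nothing is reachable from it.

No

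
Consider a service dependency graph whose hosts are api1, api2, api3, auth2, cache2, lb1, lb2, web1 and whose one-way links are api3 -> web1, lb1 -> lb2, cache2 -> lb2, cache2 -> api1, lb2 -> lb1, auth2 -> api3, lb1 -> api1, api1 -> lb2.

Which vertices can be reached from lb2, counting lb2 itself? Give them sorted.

api1, lb1, lb2

Start at lb2.
Its neighbours: lb1.
Then their neighbours: api1.
Nothing further is reachable.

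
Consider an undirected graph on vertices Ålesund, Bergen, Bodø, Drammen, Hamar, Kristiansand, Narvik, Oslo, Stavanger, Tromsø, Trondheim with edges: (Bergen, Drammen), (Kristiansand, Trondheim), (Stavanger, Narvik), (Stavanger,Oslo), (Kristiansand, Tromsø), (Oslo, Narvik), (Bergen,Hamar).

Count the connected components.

5

From Ålesund: component {Ålesund}.
From Bergen: component {Bergen, Drammen, Hamar}.
From Bodø: component {Bodø}.
From Kristiansand: component {Kristiansand, Tromsø, Trondheim}.
From Narvik: component {Narvik, Oslo, Stavanger}.
That's 5 components.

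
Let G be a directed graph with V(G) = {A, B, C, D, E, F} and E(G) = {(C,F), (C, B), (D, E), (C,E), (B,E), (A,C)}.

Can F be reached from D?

Explore from D.
Distance 1: reach E.
The search from D is exhausted; no directed path reaches F.

No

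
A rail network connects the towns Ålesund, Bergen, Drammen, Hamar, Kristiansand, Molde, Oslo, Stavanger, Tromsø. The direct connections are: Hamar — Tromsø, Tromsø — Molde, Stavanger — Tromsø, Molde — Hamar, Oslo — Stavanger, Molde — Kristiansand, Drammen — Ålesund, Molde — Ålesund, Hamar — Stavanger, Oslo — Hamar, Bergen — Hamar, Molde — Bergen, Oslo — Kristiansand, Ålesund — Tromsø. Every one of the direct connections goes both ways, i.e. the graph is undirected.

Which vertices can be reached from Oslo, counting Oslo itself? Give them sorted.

Start at Oslo.
Its neighbours: Hamar, Kristiansand, Stavanger.
Then their neighbours: Bergen, Molde, Tromsø.
Then next layer: Ålesund.
Then next layer: Drammen.
Every vertex is now reached.

Ålesund, Bergen, Drammen, Hamar, Kristiansand, Molde, Oslo, Stavanger, Tromsø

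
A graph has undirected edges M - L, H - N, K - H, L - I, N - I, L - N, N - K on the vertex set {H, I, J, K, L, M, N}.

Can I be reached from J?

No

J has no edges, so nothing is reachable from it.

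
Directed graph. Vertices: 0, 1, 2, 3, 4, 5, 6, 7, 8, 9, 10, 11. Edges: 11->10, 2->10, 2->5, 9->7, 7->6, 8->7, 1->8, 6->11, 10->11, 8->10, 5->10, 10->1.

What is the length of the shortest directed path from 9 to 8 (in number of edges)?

Distance 0: 9.
Distance 1: 7.
Distance 2: 6.
Distance 3: 11.
Distance 4: 10.
Distance 5: 1.
Distance 6: 8 — contains 8.

6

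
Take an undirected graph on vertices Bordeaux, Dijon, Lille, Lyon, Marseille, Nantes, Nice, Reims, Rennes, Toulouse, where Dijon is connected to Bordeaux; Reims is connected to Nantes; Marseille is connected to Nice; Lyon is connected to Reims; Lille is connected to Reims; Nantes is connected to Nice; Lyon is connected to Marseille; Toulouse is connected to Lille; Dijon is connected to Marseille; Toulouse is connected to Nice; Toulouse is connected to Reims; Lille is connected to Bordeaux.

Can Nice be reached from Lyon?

Explore from Lyon.
Distance 1: reach Marseille, Reims.
Distance 2: reach Dijon, Lille, Nantes, Nice, Toulouse.
Found Nice.

Yes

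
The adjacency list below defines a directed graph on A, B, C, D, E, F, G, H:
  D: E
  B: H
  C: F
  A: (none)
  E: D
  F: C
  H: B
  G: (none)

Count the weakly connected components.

5

From A: component {A}.
From B: component {B, H}.
From C: component {C, F}.
From D: component {D, E}.
From G: component {G}.
That's 5 components.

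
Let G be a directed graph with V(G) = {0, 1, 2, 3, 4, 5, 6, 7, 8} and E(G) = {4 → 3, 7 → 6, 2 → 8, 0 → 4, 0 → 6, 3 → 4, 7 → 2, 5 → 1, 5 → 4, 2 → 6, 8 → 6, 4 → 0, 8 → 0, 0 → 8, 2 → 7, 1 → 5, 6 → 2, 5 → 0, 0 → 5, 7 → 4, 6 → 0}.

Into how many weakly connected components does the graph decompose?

1

From 0: component {0, 1, 2, 3, 4, 5, 6, 7, 8}.
That's 1 component.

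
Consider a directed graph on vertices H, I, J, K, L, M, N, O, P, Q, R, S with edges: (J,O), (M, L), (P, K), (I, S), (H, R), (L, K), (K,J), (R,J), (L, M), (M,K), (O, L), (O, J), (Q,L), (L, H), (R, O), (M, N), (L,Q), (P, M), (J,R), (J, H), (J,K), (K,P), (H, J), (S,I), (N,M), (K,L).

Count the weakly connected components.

2

From H: component {H, J, K, L, M, N, O, P, Q, R}.
From I: component {I, S}.
That's 2 components.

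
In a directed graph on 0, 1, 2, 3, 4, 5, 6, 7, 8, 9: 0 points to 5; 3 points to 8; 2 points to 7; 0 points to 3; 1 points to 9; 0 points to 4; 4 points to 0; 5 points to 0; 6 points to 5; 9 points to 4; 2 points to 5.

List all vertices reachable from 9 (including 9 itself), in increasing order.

0, 3, 4, 5, 8, 9

Start at 9.
Its neighbours: 4.
Then their neighbours: 0.
Then next layer: 3, 5.
Then next layer: 8.
Nothing further is reachable.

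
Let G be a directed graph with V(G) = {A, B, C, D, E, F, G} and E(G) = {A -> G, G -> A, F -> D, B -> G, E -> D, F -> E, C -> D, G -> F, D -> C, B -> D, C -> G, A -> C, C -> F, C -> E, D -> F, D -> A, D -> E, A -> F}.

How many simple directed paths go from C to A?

7

C→D→A
C→E→D→A
C→F→D→A
C→F→E→D→A
C→G→A
C→G→F→D→A
C→G→F→E→D→A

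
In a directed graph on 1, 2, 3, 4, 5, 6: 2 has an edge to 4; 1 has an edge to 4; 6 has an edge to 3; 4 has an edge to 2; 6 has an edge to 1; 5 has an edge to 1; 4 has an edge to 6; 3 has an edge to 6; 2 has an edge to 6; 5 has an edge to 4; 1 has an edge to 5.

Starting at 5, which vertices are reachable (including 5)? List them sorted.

1, 2, 3, 4, 5, 6

Start at 5.
Its neighbours: 1, 4.
Then their neighbours: 2, 6.
Then next layer: 3.
Every vertex is now reached.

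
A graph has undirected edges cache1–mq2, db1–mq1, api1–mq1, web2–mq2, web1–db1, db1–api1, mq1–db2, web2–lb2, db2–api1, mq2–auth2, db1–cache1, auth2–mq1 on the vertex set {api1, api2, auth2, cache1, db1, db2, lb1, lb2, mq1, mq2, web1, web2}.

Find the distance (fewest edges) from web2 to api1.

4

Distance 0: web2.
Distance 1: lb2, mq2.
Distance 2: auth2, cache1.
Distance 3: db1, mq1.
Distance 4: api1, db2, web1 — contains api1.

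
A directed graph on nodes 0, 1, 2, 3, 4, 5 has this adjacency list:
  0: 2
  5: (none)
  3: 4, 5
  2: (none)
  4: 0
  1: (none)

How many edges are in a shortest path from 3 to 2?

Distance 0: 3.
Distance 1: 4, 5.
Distance 2: 0.
Distance 3: 2 — contains 2.

3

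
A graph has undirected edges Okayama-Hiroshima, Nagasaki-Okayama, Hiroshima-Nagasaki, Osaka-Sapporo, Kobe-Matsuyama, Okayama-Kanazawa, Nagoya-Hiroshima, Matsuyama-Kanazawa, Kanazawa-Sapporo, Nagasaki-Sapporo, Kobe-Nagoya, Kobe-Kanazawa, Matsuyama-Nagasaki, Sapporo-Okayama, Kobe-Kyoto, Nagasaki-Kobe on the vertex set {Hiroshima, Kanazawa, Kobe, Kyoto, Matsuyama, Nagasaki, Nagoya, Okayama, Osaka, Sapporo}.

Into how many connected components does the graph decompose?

1

From Hiroshima: component {Hiroshima, Kanazawa, Kobe, Kyoto, Matsuyama, Nagasaki, Nagoya, Okayama, Osaka, Sapporo}.
That's 1 component.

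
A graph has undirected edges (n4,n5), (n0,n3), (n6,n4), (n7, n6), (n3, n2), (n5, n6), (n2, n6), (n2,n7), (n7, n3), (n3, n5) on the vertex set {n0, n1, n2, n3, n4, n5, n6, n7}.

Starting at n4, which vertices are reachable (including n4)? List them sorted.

n0, n2, n3, n4, n5, n6, n7

Start at n4.
Its neighbours: n5, n6.
Then their neighbours: n2, n3, n7.
Then next layer: n0.
Nothing further is reachable.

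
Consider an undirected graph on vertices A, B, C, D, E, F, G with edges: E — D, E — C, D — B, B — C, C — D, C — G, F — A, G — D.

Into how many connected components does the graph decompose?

2

From A: component {A, F}.
From B: component {B, C, D, E, G}.
That's 2 components.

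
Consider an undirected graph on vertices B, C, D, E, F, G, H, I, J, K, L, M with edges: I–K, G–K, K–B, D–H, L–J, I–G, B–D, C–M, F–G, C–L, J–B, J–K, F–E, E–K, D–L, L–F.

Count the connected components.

From B: component {B, C, D, E, F, G, H, I, J, K, L, M}.
That's 1 component.

1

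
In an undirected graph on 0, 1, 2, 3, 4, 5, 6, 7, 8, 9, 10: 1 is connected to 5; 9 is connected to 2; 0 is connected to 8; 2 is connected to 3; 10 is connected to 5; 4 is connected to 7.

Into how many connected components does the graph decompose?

5

From 0: component {0, 8}.
From 1: component {1, 5, 10}.
From 2: component {2, 3, 9}.
From 4: component {4, 7}.
From 6: component {6}.
That's 5 components.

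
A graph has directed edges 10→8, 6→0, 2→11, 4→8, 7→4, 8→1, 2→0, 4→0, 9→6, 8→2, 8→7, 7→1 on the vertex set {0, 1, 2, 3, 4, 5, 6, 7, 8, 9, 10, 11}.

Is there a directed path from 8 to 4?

Yes

Explore from 8.
Distance 1: reach 1, 2, 7.
Distance 2: reach 0, 4, 11.
Found 4.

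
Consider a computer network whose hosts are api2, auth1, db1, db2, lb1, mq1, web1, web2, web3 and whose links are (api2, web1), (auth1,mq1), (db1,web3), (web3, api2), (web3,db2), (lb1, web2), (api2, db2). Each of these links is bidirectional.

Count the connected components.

3

From api2: component {api2, db1, db2, web1, web3}.
From auth1: component {auth1, mq1}.
From lb1: component {lb1, web2}.
That's 3 components.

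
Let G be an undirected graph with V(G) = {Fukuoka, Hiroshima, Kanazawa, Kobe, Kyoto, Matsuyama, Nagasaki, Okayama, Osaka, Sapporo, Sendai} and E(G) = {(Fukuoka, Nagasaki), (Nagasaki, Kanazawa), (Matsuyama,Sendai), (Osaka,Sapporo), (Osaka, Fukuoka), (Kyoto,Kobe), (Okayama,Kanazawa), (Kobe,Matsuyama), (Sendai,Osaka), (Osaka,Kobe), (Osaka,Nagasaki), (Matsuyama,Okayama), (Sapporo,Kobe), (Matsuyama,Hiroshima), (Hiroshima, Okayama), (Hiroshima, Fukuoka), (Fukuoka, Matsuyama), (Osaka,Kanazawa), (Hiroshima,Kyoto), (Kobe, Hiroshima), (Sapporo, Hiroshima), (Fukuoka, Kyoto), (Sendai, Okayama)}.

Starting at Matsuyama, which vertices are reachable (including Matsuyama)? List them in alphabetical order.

Fukuoka, Hiroshima, Kanazawa, Kobe, Kyoto, Matsuyama, Nagasaki, Okayama, Osaka, Sapporo, Sendai

Start at Matsuyama.
Its neighbours: Fukuoka, Hiroshima, Kobe, Okayama, Sendai.
Then their neighbours: Kanazawa, Kyoto, Nagasaki, Osaka, Sapporo.
Every vertex is now reached.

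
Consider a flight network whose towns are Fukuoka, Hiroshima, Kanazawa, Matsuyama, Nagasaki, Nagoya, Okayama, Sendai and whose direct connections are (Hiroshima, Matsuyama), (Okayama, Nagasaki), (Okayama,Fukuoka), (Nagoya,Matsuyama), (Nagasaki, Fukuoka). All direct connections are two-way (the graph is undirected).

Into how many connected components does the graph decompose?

4

From Fukuoka: component {Fukuoka, Nagasaki, Okayama}.
From Hiroshima: component {Hiroshima, Matsuyama, Nagoya}.
From Kanazawa: component {Kanazawa}.
From Sendai: component {Sendai}.
That's 4 components.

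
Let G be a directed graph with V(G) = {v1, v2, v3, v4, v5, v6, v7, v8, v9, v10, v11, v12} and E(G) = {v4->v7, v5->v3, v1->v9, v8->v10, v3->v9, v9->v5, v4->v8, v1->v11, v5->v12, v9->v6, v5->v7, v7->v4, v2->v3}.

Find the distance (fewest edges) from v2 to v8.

6

Distance 0: v2.
Distance 1: v3.
Distance 2: v9.
Distance 3: v5, v6.
Distance 4: v7, v12.
Distance 5: v4.
Distance 6: v8 — contains v8.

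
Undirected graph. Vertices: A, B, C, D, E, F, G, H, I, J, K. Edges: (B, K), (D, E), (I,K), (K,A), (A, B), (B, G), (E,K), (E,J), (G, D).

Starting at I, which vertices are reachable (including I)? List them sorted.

Start at I.
Its neighbours: K.
Then their neighbours: A, B, E.
Then next layer: D, G, J.
Nothing further is reachable.

A, B, D, E, G, I, J, K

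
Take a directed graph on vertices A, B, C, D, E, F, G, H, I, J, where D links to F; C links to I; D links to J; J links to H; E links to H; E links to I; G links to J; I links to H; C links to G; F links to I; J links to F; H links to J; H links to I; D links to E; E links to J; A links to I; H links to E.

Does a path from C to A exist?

Explore from C.
Distance 1: reach G, I.
Distance 2: reach H, J.
Distance 3: reach E, F.
The search from C is exhausted; no directed path reaches A.

No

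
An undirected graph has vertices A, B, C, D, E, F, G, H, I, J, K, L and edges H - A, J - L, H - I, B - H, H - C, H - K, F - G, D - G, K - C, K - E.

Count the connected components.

From A: component {A, B, C, E, H, I, K}.
From D: component {D, F, G}.
From J: component {J, L}.
That's 3 components.

3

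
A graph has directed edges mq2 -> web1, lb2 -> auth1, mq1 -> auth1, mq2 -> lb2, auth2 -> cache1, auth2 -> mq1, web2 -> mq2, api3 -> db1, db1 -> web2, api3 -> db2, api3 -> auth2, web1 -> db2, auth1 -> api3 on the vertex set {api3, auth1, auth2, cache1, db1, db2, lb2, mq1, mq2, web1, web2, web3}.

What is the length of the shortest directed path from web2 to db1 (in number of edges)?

Distance 0: web2.
Distance 1: mq2.
Distance 2: lb2, web1.
Distance 3: auth1, db2.
Distance 4: api3.
Distance 5: auth2, db1 — contains db1.

5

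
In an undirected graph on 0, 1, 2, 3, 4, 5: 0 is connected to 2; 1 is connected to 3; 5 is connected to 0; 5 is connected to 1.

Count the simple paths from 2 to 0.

1

2–0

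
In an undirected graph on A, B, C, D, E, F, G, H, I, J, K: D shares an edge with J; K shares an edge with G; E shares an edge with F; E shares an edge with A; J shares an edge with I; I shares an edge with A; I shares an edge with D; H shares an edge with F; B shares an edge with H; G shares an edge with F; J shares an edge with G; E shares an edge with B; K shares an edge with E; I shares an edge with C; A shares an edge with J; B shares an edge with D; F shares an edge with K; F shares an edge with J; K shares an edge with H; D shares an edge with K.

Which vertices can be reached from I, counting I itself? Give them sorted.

A, B, C, D, E, F, G, H, I, J, K

Start at I.
Its neighbours: A, C, D, J.
Then their neighbours: B, E, F, G, K.
Then next layer: H.
Every vertex is now reached.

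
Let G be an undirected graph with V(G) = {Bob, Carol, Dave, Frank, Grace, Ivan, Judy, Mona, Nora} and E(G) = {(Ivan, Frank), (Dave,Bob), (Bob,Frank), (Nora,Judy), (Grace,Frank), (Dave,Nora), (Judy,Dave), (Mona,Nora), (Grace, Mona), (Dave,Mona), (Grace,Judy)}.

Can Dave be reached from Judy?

Explore from Judy.
Distance 1: reach Dave, Grace, Nora.
Found Dave.

Yes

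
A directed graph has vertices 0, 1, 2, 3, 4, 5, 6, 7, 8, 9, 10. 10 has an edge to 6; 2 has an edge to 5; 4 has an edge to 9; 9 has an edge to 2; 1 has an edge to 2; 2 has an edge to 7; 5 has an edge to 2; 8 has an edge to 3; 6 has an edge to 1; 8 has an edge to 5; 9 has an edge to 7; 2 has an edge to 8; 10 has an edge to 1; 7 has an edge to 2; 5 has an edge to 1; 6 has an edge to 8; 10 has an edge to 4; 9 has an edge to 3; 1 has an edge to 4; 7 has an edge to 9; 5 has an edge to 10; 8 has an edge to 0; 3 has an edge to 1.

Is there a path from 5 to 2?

Explore from 5.
Distance 1: reach 1, 2, 10.
Found 2.

Yes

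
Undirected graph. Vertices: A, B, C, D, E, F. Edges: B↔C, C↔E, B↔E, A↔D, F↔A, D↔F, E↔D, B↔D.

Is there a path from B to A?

Explore from B.
Distance 1: reach C, D, E.
Distance 2: reach A, F.
Found A.

Yes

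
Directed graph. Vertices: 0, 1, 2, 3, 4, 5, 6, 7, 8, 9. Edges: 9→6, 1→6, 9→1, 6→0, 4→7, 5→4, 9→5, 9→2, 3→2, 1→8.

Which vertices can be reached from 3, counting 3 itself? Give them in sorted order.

2, 3

Start at 3.
Its neighbours: 2.
Nothing further is reachable.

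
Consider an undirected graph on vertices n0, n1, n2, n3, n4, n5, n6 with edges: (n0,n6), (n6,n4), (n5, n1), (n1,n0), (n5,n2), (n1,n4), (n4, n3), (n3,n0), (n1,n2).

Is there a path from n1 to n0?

Yes

Explore from n1.
Distance 1: reach n0, n2, n4, n5.
Found n0.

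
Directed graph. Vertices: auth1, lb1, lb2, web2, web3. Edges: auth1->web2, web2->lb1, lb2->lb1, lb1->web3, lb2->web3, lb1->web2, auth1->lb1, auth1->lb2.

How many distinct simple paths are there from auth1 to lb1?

3

auth1→lb1
auth1→lb2→lb1
auth1→web2→lb1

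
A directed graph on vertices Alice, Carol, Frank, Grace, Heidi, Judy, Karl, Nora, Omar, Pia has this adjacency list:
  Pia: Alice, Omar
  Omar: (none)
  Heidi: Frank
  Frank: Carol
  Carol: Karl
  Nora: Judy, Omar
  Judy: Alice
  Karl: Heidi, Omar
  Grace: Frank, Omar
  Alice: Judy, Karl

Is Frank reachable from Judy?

Explore from Judy.
Distance 1: reach Alice.
Distance 2: reach Karl.
Distance 3: reach Heidi, Omar.
Distance 4: reach Frank.
Found Frank.

Yes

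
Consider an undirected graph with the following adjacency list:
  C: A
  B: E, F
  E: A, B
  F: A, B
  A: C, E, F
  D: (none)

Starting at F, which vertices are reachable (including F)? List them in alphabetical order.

A, B, C, E, F

Start at F.
Its neighbours: A, B.
Then their neighbours: C, E.
Nothing further is reachable.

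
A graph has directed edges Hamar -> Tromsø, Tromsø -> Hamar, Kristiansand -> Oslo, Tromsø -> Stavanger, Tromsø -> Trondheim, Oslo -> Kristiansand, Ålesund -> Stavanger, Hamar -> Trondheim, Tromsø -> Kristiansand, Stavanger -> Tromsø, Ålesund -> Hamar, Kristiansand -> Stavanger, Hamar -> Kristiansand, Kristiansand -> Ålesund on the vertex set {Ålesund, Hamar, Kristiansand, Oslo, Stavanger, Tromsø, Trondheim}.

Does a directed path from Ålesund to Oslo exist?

Explore from Ålesund.
Distance 1: reach Hamar, Stavanger.
Distance 2: reach Kristiansand, Tromsø, Trondheim.
Distance 3: reach Oslo.
Found Oslo.

Yes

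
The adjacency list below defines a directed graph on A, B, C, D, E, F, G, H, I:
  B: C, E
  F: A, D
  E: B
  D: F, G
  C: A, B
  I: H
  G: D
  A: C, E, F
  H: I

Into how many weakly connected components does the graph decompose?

From A: component {A, B, C, D, E, F, G}.
From H: component {H, I}.
That's 2 components.

2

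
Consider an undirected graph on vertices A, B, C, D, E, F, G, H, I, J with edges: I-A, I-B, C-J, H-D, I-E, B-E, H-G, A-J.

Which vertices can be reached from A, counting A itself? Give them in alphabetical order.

A, B, C, E, I, J

Start at A.
Its neighbours: I, J.
Then their neighbours: B, C, E.
Nothing further is reachable.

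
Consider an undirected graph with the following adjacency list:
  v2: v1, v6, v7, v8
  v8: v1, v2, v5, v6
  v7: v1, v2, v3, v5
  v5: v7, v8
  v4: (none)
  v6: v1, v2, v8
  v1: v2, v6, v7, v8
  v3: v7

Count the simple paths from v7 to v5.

v7–v1–v2–v6–v8–v5
v7–v1–v2–v8–v5
v7–v1–v6–v2–v8–v5
v7–v1–v6–v8–v5
v7–v1–v8–v5
v7–v2–v1–v6–v8–v5
v7–v2–v1–v8–v5
v7–v2–v6–v1–v8–v5
v7–v2–v6–v8–v5
v7–v2–v8–v5
v7–v5

11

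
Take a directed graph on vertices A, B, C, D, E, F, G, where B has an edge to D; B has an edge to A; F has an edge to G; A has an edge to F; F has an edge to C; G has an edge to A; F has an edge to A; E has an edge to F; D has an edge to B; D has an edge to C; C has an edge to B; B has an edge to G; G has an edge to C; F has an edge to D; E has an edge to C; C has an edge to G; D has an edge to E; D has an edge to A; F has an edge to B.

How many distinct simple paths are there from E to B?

E→C→B
E→C→G→A→F→B
E→C→G→A→F→D→B
E→F→B
E→F→C→B
E→F→D→B
E→F→D→C→B
E→F→G→C→B

8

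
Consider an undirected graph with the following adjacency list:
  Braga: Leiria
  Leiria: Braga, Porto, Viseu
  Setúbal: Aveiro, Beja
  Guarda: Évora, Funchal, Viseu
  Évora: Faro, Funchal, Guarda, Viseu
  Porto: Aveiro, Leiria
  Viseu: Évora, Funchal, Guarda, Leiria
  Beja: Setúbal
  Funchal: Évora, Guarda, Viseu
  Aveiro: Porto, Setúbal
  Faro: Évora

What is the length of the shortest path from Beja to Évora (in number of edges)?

6

Distance 0: Beja.
Distance 1: Setúbal.
Distance 2: Aveiro.
Distance 3: Porto.
Distance 4: Leiria.
Distance 5: Braga, Viseu.
Distance 6: Évora, Funchal, Guarda — contains Évora.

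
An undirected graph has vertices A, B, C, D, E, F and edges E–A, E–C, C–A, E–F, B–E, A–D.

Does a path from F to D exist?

Explore from F.
Distance 1: reach E.
Distance 2: reach A, B, C.
Distance 3: reach D.
Found D.

Yes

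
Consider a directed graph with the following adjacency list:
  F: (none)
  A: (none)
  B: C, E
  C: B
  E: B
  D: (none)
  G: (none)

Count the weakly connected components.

5

From A: component {A}.
From B: component {B, C, E}.
From D: component {D}.
From F: component {F}.
From G: component {G}.
That's 5 components.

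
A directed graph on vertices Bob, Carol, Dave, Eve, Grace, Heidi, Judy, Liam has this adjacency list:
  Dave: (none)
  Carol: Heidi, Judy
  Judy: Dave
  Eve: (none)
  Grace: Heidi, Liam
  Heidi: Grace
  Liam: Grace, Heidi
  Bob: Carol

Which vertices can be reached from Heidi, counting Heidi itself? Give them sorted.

Grace, Heidi, Liam

Start at Heidi.
Its neighbours: Grace.
Then their neighbours: Liam.
Nothing further is reachable.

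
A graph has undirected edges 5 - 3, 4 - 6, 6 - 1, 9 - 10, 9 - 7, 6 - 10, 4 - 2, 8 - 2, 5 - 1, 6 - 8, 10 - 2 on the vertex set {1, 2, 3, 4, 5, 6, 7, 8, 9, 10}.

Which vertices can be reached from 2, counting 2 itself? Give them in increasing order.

Start at 2.
Its neighbours: 4, 8, 10.
Then their neighbours: 6, 9.
Then next layer: 1, 7.
Then next layer: 5.
Then next layer: 3.
Every vertex is now reached.

1, 2, 3, 4, 5, 6, 7, 8, 9, 10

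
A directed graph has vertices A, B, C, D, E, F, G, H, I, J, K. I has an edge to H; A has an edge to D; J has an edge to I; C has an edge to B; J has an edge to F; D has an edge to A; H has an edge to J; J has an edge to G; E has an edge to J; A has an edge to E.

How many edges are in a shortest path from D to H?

5

Distance 0: D.
Distance 1: A.
Distance 2: E.
Distance 3: J.
Distance 4: F, G, I.
Distance 5: H — contains H.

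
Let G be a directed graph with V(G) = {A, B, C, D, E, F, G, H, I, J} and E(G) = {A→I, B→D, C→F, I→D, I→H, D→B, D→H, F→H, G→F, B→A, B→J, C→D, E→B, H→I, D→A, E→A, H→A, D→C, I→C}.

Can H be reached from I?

Yes

Explore from I.
Distance 1: reach C, D, H.
Found H.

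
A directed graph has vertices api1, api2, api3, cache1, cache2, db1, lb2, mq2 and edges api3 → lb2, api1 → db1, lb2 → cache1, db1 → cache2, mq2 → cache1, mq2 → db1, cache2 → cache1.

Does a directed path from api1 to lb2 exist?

No

Explore from api1.
Distance 1: reach db1.
Distance 2: reach cache2.
Distance 3: reach cache1.
The search from api1 is exhausted; no directed path reaches lb2.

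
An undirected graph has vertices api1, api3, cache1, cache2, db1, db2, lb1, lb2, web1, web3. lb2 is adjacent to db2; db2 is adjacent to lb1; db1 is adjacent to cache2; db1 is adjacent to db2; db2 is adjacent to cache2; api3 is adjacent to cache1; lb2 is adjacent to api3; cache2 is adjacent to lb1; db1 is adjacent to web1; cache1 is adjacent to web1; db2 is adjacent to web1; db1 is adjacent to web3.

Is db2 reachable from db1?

Yes

Explore from db1.
Distance 1: reach cache2, db2, web1, web3.
Found db2.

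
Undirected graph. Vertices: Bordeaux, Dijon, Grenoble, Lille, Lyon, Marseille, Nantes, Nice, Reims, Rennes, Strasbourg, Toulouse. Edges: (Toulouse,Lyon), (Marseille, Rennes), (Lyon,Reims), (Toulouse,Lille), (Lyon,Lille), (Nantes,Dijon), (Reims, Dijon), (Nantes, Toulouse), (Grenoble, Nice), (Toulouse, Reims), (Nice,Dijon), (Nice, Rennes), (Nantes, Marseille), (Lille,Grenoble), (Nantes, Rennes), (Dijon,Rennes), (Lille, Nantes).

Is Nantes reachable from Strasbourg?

Strasbourg has no edges, so nothing is reachable from it.

No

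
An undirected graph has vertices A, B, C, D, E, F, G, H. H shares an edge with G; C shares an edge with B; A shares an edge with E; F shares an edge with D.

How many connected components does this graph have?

From A: component {A, E}.
From B: component {B, C}.
From D: component {D, F}.
From G: component {G, H}.
That's 4 components.

4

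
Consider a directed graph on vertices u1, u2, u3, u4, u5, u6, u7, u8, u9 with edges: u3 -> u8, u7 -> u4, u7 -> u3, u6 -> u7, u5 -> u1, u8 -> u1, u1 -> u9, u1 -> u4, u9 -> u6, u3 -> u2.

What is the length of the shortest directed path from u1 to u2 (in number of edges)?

5

Distance 0: u1.
Distance 1: u4, u9.
Distance 2: u6.
Distance 3: u7.
Distance 4: u3.
Distance 5: u2, u8 — contains u2.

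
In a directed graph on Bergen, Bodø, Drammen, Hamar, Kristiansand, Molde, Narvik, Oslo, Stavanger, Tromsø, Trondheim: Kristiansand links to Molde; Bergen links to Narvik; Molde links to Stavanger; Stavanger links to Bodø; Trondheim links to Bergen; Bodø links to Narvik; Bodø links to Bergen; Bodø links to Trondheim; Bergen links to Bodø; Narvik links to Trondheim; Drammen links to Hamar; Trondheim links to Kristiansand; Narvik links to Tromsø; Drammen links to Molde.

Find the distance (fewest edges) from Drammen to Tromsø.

Distance 0: Drammen.
Distance 1: Hamar, Molde.
Distance 2: Stavanger.
Distance 3: Bodø.
Distance 4: Bergen, Narvik, Trondheim.
Distance 5: Kristiansand, Tromsø — contains Tromsø.

5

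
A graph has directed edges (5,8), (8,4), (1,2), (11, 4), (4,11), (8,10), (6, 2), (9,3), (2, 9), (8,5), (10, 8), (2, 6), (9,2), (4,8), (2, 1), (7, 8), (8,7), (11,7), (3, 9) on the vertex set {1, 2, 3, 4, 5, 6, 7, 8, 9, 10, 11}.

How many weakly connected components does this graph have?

2

From 1: component {1, 2, 3, 6, 9}.
From 4: component {4, 5, 7, 8, 10, 11}.
That's 2 components.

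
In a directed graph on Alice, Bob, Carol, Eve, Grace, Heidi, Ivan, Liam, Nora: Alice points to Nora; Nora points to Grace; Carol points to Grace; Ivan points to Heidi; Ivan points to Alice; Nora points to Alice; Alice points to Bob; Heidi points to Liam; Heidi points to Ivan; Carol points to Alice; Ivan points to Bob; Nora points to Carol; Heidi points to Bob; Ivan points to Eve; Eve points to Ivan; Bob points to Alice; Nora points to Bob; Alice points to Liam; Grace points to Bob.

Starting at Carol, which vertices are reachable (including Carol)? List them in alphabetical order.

Start at Carol.
Its neighbours: Alice, Grace.
Then their neighbours: Bob, Liam, Nora.
Nothing further is reachable.

Alice, Bob, Carol, Grace, Liam, Nora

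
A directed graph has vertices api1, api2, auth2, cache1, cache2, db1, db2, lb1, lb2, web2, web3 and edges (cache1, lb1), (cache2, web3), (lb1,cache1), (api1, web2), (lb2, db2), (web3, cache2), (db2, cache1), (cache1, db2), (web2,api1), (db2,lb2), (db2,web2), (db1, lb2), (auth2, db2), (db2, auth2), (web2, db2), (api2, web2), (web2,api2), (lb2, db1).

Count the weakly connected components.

2

From api1: component {api1, api2, auth2, cache1, db1, db2, lb1, lb2, web2}.
From cache2: component {cache2, web3}.
That's 2 components.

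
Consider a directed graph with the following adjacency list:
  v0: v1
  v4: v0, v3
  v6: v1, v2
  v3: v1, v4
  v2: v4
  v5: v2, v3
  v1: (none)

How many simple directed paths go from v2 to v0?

v2→v4→v0

1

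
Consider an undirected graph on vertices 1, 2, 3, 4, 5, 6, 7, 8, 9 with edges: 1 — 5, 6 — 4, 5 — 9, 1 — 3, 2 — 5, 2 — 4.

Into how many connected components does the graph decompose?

3

From 1: component {1, 2, 3, 4, 5, 6, 9}.
From 7: component {7}.
From 8: component {8}.
That's 3 components.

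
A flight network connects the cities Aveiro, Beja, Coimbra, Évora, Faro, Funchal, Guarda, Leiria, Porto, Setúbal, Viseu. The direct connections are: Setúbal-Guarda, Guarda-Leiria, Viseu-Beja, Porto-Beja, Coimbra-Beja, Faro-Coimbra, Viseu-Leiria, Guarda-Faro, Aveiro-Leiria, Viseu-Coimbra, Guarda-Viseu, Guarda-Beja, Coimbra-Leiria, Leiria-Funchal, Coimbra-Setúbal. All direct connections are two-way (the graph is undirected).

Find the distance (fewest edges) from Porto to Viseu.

Distance 0: Porto.
Distance 1: Beja.
Distance 2: Coimbra, Guarda, Viseu — contains Viseu.

2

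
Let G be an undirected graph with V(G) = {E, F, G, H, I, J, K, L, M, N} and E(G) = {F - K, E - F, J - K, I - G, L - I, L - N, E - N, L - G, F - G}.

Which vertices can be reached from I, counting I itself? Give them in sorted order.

E, F, G, I, J, K, L, N

Start at I.
Its neighbours: G, L.
Then their neighbours: F, N.
Then next layer: E, K.
Then next layer: J.
Nothing further is reachable.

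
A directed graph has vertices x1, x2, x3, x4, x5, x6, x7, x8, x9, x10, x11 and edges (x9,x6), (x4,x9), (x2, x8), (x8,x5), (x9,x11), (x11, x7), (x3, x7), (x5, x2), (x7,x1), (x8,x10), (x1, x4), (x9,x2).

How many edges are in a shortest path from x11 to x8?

Distance 0: x11.
Distance 1: x7.
Distance 2: x1.
Distance 3: x4.
Distance 4: x9.
Distance 5: x2, x6.
Distance 6: x8 — contains x8.

6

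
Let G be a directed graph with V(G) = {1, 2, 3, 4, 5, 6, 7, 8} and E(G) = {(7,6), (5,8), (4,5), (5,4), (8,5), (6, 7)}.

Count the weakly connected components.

From 1: component {1}.
From 2: component {2}.
From 3: component {3}.
From 4: component {4, 5, 8}.
From 6: component {6, 7}.
That's 5 components.

5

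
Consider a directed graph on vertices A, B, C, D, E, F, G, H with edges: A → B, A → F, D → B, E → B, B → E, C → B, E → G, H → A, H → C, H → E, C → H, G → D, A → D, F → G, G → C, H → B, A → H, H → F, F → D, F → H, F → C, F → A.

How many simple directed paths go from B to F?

B→E→G→C→H→A→F
B→E→G→C→H→F

2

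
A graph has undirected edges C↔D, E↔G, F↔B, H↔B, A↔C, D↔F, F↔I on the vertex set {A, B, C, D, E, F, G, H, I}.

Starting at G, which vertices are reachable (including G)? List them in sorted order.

E, G

Start at G.
Its neighbours: E.
Nothing further is reachable.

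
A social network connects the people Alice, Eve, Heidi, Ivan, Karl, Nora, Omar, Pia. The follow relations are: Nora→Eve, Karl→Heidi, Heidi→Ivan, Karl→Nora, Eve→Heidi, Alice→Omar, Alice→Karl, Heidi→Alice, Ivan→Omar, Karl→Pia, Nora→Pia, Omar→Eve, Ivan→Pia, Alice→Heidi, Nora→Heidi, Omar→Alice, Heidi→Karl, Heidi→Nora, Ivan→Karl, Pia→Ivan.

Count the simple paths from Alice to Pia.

Alice→Heidi→Ivan→Karl→Nora→Pia
Alice→Heidi→Ivan→Karl→Pia
Alice→Heidi→Ivan→Pia
Alice→Heidi→Karl→Nora→Pia
Alice→Heidi→Karl→Pia
Alice→Heidi→Nora→Pia
Alice→Karl→Heidi→Ivan→Pia
Alice→Karl→Heidi→Nora→Pia
... and 10 more.

18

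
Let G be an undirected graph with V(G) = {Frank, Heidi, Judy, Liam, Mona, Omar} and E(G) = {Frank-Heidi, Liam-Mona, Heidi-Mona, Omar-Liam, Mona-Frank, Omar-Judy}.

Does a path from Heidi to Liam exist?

Yes

Explore from Heidi.
Distance 1: reach Frank, Mona.
Distance 2: reach Liam.
Found Liam.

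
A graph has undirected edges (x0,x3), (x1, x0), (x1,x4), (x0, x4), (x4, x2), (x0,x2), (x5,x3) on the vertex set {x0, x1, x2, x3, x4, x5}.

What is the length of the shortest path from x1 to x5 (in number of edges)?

3

Distance 0: x1.
Distance 1: x0, x4.
Distance 2: x2, x3.
Distance 3: x5 — contains x5.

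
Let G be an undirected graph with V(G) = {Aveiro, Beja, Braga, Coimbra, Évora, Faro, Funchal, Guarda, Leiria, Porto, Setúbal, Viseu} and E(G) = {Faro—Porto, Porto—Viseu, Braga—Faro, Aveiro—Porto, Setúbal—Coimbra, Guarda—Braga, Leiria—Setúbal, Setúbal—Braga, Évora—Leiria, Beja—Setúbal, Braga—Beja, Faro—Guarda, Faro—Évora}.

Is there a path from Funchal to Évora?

Funchal has no edges, so nothing is reachable from it.

No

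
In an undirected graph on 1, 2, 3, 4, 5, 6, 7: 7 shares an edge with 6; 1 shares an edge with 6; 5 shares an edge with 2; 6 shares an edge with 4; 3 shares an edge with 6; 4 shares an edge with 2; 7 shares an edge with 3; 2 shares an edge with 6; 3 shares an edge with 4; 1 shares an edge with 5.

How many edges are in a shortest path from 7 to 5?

Distance 0: 7.
Distance 1: 3, 6.
Distance 2: 1, 2, 4.
Distance 3: 5 — contains 5.

3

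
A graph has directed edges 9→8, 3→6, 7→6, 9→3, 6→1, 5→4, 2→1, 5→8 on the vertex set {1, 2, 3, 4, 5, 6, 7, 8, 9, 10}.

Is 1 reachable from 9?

Explore from 9.
Distance 1: reach 3, 8.
Distance 2: reach 6.
Distance 3: reach 1.
Found 1.

Yes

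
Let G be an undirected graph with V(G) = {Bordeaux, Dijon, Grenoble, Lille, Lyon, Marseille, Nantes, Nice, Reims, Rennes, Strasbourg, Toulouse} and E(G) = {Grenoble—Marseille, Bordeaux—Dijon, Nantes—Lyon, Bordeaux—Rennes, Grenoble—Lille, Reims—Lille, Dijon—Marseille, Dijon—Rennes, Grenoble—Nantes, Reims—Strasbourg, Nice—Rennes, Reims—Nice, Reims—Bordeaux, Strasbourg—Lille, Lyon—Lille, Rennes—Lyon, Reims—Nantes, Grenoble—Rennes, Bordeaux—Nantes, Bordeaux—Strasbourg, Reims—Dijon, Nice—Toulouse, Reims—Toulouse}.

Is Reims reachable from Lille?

Explore from Lille.
Distance 1: reach Grenoble, Lyon, Reims, Strasbourg.
Found Reims.

Yes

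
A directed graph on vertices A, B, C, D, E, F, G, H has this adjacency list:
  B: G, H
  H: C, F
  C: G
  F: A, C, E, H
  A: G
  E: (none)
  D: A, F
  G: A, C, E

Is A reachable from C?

Explore from C.
Distance 1: reach G.
Distance 2: reach A, E.
Found A.

Yes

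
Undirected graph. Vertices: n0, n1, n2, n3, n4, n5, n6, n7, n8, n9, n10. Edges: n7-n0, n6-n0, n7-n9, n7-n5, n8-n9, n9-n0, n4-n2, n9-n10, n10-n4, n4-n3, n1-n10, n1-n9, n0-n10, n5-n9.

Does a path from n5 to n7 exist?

Yes

Explore from n5.
Distance 1: reach n7, n9.
Found n7.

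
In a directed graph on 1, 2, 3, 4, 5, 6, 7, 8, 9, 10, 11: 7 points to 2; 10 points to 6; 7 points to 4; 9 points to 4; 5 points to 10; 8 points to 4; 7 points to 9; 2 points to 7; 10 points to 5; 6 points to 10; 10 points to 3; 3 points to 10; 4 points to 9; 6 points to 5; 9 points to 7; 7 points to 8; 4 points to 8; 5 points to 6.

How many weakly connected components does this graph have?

From 1: component {1}.
From 2: component {2, 4, 7, 8, 9}.
From 3: component {3, 5, 6, 10}.
From 11: component {11}.
That's 4 components.

4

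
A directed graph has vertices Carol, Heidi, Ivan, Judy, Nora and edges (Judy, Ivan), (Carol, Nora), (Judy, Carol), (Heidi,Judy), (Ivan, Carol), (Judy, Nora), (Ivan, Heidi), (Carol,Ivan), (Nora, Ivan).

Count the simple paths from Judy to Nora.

Judy→Carol→Nora
Judy→Ivan→Carol→Nora
Judy→Nora

3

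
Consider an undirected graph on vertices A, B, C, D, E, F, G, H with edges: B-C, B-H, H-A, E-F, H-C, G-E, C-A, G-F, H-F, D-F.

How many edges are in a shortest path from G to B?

3

Distance 0: G.
Distance 1: E, F.
Distance 2: D, H.
Distance 3: A, B, C — contains B.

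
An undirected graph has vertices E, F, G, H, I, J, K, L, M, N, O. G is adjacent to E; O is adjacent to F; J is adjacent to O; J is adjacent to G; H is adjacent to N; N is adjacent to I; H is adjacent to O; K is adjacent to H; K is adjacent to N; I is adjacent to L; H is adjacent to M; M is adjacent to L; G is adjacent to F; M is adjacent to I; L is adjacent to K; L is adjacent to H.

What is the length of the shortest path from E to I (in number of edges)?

Distance 0: E.
Distance 1: G.
Distance 2: F, J.
Distance 3: O.
Distance 4: H.
Distance 5: K, L, M, N.
Distance 6: I — contains I.

6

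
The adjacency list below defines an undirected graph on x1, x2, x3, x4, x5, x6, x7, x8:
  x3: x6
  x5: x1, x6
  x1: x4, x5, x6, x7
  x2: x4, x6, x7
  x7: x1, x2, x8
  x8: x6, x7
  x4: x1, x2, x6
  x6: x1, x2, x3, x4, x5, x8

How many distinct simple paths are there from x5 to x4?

15

x5–x1–x4
x5–x1–x6–x2–x4
x5–x1–x6–x4
x5–x1–x6–x8–x7–x2–x4
x5–x1–x7–x2–x4
x5–x1–x7–x2–x6–x4
x5–x1–x7–x8–x6–x2–x4
x5–x1–x7–x8–x6–x4
x5–x6–x1–x4
x5–x6–x1–x7–x2–x4
x5–x6–x2–x4
x5–x6–x2–x7–x1–x4
x5–x6–x4
x5–x6–x8–x7–x1–x4
x5–x6–x8–x7–x2–x4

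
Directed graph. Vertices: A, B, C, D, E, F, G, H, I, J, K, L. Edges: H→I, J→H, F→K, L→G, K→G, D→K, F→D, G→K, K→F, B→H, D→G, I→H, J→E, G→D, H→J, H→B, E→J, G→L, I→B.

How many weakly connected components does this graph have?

From A: component {A}.
From B: component {B, E, H, I, J}.
From C: component {C}.
From D: component {D, F, G, K, L}.
That's 4 components.

4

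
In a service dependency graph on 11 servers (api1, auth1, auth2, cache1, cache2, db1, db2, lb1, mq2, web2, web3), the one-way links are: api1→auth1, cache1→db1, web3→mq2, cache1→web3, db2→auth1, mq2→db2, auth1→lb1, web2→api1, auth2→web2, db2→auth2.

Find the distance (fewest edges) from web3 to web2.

4

Distance 0: web3.
Distance 1: mq2.
Distance 2: db2.
Distance 3: auth1, auth2.
Distance 4: lb1, web2 — contains web2.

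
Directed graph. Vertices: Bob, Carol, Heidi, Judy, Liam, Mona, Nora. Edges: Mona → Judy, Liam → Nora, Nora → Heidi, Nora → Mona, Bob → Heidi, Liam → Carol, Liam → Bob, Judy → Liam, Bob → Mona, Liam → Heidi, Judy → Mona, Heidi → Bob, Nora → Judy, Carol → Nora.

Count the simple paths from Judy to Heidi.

Judy→Liam→Bob→Heidi
Judy→Liam→Carol→Nora→Heidi
Judy→Liam→Heidi
Judy→Liam→Nora→Heidi

4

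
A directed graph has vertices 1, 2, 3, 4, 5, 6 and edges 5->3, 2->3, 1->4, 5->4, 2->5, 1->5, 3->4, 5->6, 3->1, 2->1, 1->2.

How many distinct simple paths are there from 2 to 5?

3

2→1→5
2→3→1→5
2→5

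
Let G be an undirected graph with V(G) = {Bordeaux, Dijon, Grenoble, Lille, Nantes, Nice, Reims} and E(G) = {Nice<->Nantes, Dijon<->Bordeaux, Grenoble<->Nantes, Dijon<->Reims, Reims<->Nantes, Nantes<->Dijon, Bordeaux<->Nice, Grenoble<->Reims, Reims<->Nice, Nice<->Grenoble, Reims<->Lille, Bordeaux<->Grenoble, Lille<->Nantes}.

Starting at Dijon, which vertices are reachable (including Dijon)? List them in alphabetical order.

Start at Dijon.
Its neighbours: Bordeaux, Nantes, Reims.
Then their neighbours: Grenoble, Lille, Nice.
Every vertex is now reached.

Bordeaux, Dijon, Grenoble, Lille, Nantes, Nice, Reims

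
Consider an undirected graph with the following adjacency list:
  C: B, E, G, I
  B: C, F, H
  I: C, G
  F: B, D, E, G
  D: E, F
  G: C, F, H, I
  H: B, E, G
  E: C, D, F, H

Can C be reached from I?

Yes

Explore from I.
Distance 1: reach C, G.
Found C.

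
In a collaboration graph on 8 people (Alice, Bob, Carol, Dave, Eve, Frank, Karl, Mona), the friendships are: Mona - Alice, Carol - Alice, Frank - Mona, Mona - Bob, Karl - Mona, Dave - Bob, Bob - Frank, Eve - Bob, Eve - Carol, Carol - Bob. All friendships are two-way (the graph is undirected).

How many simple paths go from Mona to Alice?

5

Mona–Alice
Mona–Bob–Carol–Alice
Mona–Bob–Eve–Carol–Alice
Mona–Frank–Bob–Carol–Alice
Mona–Frank–Bob–Eve–Carol–Alice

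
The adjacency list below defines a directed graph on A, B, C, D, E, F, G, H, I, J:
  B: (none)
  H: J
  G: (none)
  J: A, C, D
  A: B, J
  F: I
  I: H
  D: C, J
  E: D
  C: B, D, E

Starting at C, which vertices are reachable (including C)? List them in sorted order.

Start at C.
Its neighbours: B, D, E.
Then their neighbours: J.
Then next layer: A.
Nothing further is reachable.

A, B, C, D, E, J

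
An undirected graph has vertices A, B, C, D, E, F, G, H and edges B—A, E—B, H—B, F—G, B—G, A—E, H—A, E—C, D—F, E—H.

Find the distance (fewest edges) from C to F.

4

Distance 0: C.
Distance 1: E.
Distance 2: A, B, H.
Distance 3: G.
Distance 4: F — contains F.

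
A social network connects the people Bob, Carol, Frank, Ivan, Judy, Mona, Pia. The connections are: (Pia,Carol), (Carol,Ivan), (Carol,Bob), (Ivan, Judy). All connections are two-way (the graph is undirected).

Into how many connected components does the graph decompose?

3

From Bob: component {Bob, Carol, Ivan, Judy, Pia}.
From Frank: component {Frank}.
From Mona: component {Mona}.
That's 3 components.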